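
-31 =-31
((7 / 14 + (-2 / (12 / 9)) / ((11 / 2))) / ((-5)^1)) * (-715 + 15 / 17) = 6070 / 187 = 32.46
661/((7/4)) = 2644/7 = 377.71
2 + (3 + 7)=12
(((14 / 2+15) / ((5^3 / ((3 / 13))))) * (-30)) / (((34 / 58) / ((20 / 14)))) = -22968 / 7735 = -2.97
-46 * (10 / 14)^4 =-28750 / 2401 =-11.97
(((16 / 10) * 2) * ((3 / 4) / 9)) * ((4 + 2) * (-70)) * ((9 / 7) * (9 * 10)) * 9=-116640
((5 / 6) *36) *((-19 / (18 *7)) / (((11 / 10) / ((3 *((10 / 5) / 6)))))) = -950 / 231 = -4.11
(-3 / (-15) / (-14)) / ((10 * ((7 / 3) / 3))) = -9 / 4900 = -0.00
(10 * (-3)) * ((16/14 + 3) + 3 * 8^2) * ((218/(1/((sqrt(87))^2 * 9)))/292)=-1757721465/511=-3439768.03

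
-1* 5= -5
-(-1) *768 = 768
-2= -2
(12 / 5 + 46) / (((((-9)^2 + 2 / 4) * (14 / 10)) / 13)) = 6292 / 1141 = 5.51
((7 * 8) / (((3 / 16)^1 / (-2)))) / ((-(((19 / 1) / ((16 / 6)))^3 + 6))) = 1.62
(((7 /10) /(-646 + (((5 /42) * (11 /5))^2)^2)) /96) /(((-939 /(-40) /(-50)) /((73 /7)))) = 6309828 /25166965007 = 0.00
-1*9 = -9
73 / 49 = 1.49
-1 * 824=-824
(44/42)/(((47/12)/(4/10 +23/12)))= 3058/4935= 0.62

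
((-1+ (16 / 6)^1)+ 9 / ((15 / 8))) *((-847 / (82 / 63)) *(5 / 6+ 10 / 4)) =-575113 / 41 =-14027.15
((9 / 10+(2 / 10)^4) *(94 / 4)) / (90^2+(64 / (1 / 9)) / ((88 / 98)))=582659 / 240390000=0.00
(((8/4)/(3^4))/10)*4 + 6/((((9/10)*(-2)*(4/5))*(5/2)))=-671/405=-1.66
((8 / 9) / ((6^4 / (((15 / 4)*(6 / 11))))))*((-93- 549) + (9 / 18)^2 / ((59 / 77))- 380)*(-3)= 1205575 / 280368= 4.30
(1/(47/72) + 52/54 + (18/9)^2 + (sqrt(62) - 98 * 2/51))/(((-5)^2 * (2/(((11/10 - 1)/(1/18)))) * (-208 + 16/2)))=-9 * sqrt(62)/50000 - 28603/59925000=-0.00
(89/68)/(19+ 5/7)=623/9384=0.07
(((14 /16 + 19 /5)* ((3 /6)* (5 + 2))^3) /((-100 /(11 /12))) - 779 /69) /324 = -115939673 /2861568000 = -0.04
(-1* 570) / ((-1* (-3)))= -190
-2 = -2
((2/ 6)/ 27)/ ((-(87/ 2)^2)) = -4/ 613089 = -0.00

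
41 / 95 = 0.43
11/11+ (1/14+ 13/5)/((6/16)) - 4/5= 769/105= 7.32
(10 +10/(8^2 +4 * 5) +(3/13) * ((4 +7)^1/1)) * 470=1624085/273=5949.03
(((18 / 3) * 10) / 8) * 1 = 15 / 2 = 7.50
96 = 96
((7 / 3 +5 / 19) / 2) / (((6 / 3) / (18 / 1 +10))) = 1036 / 57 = 18.18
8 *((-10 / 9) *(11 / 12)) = -220 / 27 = -8.15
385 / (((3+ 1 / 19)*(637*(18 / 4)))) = 1045 / 23751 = 0.04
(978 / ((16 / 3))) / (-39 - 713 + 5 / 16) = -978 / 4009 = -0.24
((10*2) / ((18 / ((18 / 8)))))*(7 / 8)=35 / 16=2.19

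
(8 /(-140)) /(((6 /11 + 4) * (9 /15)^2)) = -11 /315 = -0.03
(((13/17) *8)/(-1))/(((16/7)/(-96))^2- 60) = 0.10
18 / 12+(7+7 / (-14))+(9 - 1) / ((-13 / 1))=96 / 13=7.38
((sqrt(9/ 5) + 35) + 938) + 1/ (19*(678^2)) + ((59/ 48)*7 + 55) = 3*sqrt(5)/ 5 + 36214786585/ 34935984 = 1037.95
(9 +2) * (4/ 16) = 2.75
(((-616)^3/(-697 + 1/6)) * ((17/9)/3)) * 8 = 63578611712/37629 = 1689617.36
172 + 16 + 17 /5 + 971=5812 /5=1162.40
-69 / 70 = -0.99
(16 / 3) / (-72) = -2 / 27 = -0.07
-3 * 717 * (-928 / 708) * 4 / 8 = 83172 / 59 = 1409.69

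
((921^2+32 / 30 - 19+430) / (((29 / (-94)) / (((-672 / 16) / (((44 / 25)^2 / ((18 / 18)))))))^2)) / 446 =80735498955234375 / 21966536504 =3675385.92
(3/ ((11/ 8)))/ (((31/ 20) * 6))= 80/ 341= 0.23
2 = 2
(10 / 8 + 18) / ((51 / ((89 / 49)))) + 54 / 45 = 13463 / 7140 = 1.89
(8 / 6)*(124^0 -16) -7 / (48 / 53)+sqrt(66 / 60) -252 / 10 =-12703 / 240+sqrt(110) / 10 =-51.88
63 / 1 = 63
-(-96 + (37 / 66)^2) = 416807 / 4356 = 95.69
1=1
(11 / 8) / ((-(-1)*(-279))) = -0.00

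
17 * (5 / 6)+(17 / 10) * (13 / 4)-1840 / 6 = -11479 / 40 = -286.98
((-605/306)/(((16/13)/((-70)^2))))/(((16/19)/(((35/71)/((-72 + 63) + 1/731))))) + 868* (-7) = -20933948707/3762432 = -5563.94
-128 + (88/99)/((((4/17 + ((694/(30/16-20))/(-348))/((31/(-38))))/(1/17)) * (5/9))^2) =-7076237060383/55713222818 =-127.01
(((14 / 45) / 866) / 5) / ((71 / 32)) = 224 / 6917175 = 0.00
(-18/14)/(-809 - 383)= 9/8344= 0.00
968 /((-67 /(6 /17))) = -5.10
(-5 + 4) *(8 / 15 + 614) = -9218 / 15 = -614.53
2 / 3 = 0.67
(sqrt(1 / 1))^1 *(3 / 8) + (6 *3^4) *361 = 1403571 / 8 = 175446.38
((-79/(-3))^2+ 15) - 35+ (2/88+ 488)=1161.47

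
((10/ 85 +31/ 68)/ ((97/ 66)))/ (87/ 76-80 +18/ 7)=-342342/ 66921367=-0.01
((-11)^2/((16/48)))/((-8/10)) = -1815/4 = -453.75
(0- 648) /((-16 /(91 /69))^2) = -74529 /16928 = -4.40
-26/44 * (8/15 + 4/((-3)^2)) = -26/45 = -0.58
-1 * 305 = -305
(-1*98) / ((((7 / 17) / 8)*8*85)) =-2.80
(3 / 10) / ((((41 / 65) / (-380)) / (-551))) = 4082910 / 41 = 99583.17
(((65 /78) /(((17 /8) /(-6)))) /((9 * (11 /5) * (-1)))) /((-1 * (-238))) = 100 /200277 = 0.00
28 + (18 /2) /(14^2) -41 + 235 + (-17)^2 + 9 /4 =50303 /98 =513.30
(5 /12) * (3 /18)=5 /72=0.07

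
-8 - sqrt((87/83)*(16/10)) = -8 - 2*sqrt(72210)/415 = -9.30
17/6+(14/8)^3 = 1573/192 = 8.19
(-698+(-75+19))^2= 568516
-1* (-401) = 401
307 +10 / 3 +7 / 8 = 7469 / 24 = 311.21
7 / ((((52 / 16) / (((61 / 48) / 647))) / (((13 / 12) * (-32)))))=-854 / 5823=-0.15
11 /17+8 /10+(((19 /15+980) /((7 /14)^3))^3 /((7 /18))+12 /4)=55511606239740722 /44625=1243957562795.31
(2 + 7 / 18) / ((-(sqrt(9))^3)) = -43 / 486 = -0.09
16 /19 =0.84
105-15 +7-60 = 37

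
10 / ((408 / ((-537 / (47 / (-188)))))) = 895 / 17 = 52.65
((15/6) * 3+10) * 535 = 9362.50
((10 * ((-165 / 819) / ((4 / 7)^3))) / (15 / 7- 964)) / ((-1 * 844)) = -94325 / 7091949696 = -0.00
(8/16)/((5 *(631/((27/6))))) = 9/12620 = 0.00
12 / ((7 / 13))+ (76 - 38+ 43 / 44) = 18869 / 308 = 61.26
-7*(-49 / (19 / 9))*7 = 21609 / 19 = 1137.32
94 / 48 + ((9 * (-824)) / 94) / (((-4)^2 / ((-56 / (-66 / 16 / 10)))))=-8281621 / 12408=-667.44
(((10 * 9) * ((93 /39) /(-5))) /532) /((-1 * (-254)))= -279 /878332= -0.00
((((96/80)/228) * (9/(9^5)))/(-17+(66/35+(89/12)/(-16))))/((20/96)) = -1792/7249821165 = -0.00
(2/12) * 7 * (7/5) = 49/30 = 1.63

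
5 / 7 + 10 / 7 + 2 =29 / 7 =4.14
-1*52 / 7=-52 / 7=-7.43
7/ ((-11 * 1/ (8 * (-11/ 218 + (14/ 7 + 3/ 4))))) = -1498/ 109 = -13.74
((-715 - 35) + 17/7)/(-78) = 9.58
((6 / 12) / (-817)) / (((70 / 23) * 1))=-23 / 114380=-0.00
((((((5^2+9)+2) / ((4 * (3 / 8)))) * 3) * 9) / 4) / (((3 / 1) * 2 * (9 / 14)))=42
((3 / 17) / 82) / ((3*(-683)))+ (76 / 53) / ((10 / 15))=108539575 / 50461406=2.15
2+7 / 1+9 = 18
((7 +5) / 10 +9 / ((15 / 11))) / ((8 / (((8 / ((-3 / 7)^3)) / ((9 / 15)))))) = -4459 / 27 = -165.15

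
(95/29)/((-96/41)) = -3895/2784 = -1.40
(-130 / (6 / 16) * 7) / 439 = -7280 / 1317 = -5.53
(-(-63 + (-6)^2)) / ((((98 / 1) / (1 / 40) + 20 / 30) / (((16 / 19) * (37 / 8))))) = 2997 / 111739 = 0.03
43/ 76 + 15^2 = 17143/ 76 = 225.57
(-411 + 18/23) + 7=-9274/23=-403.22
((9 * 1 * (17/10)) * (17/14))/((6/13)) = 11271/280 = 40.25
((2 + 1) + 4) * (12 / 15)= 5.60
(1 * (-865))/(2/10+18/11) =-47575/101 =-471.04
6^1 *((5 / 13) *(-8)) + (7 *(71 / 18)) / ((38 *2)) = -321859 / 17784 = -18.10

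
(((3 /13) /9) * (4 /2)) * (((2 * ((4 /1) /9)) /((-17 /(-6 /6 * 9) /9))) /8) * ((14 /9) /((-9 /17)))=-28 /351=-0.08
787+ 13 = 800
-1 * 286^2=-81796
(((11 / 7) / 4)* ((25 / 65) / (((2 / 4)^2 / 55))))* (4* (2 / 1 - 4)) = -24200 / 91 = -265.93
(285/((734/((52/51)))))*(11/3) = 27170/18717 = 1.45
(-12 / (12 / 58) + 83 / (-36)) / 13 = -167 / 36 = -4.64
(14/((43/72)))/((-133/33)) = -4752/817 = -5.82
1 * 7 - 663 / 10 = -593 / 10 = -59.30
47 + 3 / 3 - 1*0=48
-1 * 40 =-40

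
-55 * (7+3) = -550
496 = 496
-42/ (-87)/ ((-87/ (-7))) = 98/ 2523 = 0.04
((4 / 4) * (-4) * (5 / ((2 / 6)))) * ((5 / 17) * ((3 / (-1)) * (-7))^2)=-132300 / 17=-7782.35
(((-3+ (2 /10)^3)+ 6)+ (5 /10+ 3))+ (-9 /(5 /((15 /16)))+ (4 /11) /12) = 320153 /66000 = 4.85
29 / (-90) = -29 / 90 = -0.32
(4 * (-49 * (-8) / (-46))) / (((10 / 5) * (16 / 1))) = -49 / 46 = -1.07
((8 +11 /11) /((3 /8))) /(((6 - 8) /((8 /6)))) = -16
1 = 1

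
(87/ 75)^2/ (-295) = -841/ 184375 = -0.00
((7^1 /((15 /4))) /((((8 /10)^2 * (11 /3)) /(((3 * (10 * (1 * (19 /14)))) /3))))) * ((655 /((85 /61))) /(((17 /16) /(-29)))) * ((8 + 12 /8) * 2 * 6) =-50194667400 /3179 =-15789451.84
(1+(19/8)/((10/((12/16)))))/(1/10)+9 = 665/32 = 20.78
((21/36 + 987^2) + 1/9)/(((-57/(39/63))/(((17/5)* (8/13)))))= -1192383706/53865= -22136.52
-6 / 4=-3 / 2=-1.50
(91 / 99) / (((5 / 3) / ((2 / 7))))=26 / 165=0.16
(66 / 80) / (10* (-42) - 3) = -11 / 5640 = -0.00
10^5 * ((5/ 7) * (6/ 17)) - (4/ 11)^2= 25209.95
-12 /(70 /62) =-10.63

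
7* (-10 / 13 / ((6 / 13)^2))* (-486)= 12285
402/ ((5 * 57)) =1.41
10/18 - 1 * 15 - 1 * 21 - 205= -2164/9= -240.44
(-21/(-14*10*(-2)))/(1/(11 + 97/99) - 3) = 593/23060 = 0.03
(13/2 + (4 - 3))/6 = 5/4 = 1.25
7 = 7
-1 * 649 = -649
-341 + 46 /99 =-33713 /99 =-340.54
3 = 3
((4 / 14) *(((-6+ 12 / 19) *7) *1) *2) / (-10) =204 / 95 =2.15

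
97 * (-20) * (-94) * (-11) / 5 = -401192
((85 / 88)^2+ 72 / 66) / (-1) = -15673 / 7744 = -2.02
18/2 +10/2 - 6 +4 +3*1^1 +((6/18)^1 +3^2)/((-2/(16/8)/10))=-235/3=-78.33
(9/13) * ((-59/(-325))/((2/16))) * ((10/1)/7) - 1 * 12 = -62484/5915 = -10.56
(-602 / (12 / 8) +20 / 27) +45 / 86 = -928961 / 2322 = -400.07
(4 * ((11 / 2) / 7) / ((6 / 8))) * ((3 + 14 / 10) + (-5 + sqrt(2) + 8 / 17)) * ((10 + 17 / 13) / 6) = -3388 / 3315 + 308 * sqrt(2) / 39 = 10.15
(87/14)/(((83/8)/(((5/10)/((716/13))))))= 1131/207998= 0.01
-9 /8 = -1.12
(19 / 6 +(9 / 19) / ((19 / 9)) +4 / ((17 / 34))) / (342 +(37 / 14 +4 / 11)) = 1899821 / 57540873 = 0.03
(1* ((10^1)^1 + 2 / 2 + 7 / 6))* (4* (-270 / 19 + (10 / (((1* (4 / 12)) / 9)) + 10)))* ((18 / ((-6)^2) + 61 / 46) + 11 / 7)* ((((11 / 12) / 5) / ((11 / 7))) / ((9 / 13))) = 262147015 / 35397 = 7405.91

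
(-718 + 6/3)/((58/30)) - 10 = -11030/29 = -380.34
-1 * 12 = -12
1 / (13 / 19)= 19 / 13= 1.46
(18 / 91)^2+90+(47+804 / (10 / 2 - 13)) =605161 / 16562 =36.54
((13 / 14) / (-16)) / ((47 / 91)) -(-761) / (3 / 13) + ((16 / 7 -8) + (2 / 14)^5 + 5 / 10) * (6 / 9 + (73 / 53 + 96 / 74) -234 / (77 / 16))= 254481304209809 / 72016247072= 3533.67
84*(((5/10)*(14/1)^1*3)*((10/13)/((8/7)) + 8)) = 15299.31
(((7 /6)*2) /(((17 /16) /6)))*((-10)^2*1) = 22400 /17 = 1317.65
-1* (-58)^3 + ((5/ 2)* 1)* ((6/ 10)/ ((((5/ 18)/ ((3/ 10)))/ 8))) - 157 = 4874199/ 25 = 194967.96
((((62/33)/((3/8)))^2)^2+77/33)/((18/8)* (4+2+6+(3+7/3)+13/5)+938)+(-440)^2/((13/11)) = 4021219315757611700/24547166499141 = 163816.03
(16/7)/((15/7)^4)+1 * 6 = 309238/50625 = 6.11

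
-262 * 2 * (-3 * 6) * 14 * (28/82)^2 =25881408/1681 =15396.44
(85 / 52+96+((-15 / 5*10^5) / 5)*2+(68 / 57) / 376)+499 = -16633843583 / 139308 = -119403.36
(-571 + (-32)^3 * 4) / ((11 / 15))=-1974645 / 11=-179513.18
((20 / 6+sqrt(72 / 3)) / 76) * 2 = 5 / 57+sqrt(6) / 19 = 0.22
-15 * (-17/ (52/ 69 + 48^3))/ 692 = 0.00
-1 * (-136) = 136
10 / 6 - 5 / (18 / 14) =-20 / 9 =-2.22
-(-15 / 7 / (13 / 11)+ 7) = -472 / 91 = -5.19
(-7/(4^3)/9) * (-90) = 35/32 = 1.09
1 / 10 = 0.10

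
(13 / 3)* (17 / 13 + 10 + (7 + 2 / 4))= 163 / 2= 81.50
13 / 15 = 0.87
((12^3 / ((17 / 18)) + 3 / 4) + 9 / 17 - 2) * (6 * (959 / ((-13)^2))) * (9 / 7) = 460033533 / 5746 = 80061.53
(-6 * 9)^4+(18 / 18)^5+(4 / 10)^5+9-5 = 26572065657 / 3125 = 8503061.01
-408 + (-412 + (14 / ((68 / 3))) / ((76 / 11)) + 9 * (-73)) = -3816337 / 2584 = -1476.91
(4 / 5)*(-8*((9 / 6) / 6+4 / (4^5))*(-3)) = 39 / 8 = 4.88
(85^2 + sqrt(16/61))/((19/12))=48 * sqrt(61)/1159 + 86700/19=4563.48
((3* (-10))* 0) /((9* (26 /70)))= 0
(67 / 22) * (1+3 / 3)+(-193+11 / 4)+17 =-7355 / 44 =-167.16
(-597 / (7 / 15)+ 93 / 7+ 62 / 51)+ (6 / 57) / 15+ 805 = -2227621 / 4845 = -459.78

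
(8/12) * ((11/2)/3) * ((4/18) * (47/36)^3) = 1142053/1889568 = 0.60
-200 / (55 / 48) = -1920 / 11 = -174.55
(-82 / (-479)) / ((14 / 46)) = 1886 / 3353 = 0.56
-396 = -396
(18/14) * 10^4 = 90000/7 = 12857.14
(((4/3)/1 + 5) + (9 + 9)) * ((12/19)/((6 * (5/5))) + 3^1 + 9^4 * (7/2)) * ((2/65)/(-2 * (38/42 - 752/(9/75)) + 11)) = 445965541/325290355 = 1.37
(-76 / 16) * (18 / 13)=-171 / 26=-6.58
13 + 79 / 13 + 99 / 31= 8975 / 403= 22.27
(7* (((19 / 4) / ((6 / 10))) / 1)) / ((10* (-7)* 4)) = -19 / 96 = -0.20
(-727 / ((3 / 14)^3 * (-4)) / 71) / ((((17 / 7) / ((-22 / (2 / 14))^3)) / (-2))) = 25500501692512 / 32589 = 782488007.99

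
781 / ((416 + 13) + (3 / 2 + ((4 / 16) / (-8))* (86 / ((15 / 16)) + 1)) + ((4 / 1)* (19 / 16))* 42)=374880 / 301009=1.25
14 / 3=4.67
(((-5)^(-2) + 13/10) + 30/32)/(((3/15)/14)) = 6377/40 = 159.42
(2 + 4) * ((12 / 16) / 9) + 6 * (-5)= -59 / 2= -29.50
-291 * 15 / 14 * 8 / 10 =-1746 / 7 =-249.43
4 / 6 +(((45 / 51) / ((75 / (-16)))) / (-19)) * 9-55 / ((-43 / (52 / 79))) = 26296514 / 16458465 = 1.60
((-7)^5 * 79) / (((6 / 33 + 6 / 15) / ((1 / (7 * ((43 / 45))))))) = -469455525 / 1376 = -341174.07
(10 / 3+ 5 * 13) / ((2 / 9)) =615 / 2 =307.50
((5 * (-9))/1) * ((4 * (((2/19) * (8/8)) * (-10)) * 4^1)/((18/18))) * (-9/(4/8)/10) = -25920/19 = -1364.21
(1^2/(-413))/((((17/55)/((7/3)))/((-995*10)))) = 547250/3009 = 181.87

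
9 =9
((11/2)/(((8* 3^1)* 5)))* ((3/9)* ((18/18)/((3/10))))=11/216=0.05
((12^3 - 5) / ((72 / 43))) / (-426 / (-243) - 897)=-666801 / 580120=-1.15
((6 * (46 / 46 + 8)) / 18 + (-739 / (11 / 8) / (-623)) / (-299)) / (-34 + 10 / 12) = -36847374 / 407760353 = -0.09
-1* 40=-40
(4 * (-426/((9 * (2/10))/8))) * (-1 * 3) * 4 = 90880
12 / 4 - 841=-838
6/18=1/3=0.33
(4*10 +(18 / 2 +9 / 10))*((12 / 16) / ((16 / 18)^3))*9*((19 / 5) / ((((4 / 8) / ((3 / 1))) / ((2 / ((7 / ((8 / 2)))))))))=559843569 / 44800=12496.51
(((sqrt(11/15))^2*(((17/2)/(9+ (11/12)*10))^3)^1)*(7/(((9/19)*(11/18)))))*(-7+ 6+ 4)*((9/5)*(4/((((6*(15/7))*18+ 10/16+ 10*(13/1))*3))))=23711631552/656417824375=0.04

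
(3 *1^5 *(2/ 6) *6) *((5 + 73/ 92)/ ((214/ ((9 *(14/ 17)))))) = 100737/ 83674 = 1.20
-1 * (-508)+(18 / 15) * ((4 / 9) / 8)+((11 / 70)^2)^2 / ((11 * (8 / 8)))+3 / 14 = 36611480993 / 72030000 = 508.28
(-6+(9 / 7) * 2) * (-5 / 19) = 120 / 133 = 0.90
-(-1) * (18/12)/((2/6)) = 4.50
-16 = -16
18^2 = 324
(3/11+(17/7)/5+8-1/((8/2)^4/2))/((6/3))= 431231/98560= 4.38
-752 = -752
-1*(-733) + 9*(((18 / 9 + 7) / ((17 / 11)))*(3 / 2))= 27595 / 34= 811.62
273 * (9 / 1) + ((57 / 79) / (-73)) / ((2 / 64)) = 14167695 / 5767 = 2456.68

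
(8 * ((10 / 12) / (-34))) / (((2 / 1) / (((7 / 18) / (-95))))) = 0.00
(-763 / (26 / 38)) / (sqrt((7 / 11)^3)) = -22781 * sqrt(77) / 91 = -2196.73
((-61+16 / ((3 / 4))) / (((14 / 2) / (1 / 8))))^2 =289 / 576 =0.50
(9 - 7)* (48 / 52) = 1.85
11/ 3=3.67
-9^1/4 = -9/4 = -2.25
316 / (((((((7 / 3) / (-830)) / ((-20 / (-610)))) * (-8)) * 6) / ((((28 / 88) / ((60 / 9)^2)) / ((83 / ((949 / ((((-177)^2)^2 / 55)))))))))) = 74971 / 212877798048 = 0.00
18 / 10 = 9 / 5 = 1.80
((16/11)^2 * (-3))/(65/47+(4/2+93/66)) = -72192/54505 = -1.32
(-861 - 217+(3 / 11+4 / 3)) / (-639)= 35521 / 21087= 1.68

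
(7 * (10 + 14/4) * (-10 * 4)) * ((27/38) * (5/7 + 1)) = -87480/19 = -4604.21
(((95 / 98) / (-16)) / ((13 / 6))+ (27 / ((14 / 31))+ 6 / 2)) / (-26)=-639627 / 264992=-2.41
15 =15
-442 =-442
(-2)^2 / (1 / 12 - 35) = -48 / 419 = -0.11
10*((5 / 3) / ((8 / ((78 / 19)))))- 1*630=-23615 / 38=-621.45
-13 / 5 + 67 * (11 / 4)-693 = -10227 / 20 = -511.35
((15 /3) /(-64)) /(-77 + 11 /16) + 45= 219785 /4884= 45.00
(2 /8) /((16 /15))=15 /64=0.23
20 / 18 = 10 / 9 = 1.11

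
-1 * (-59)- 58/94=2744/47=58.38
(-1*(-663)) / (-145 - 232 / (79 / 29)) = -17459 / 6061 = -2.88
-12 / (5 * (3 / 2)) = -8 / 5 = -1.60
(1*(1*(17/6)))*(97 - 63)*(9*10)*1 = 8670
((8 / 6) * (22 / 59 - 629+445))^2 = 1878008896 / 31329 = 59944.74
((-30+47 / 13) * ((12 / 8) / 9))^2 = 117649 / 6084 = 19.34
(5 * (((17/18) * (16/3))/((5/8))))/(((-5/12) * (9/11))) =-47872/405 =-118.20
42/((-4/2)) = -21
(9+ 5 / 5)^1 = 10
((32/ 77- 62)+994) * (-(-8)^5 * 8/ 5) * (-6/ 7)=-112925343744/ 2695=-41901797.31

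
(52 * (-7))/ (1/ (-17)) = 6188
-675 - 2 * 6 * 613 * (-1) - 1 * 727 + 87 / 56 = 5955.55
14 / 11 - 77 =-833 / 11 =-75.73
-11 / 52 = -0.21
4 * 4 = 16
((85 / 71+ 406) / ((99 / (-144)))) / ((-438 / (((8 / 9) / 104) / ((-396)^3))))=-9637 / 51779198846232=-0.00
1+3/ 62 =65/ 62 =1.05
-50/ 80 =-5/ 8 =-0.62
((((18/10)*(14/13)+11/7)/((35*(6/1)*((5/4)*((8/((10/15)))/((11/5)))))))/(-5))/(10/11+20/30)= -193237/621075000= -0.00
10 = 10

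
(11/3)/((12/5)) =55/36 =1.53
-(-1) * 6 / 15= 2 / 5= 0.40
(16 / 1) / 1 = 16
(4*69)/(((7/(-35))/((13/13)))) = -1380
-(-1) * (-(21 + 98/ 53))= -1211/ 53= -22.85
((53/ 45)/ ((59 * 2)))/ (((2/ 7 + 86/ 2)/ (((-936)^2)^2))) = 5273312937984/ 29795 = 176986505.72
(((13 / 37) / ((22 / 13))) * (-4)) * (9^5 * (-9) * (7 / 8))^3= 8700535724261148047007 / 104192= 83504834577137861.32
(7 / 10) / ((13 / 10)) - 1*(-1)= 20 / 13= 1.54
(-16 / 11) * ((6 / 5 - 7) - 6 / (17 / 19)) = 17008 / 935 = 18.19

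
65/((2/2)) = 65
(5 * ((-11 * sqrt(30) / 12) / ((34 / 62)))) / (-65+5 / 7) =2387 * sqrt(30) / 18360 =0.71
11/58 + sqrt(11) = 3.51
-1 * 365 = -365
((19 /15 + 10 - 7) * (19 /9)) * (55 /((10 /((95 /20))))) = 31768 /135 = 235.32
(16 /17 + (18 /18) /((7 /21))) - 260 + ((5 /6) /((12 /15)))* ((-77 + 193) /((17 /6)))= -3628 /17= -213.41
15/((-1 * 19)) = -0.79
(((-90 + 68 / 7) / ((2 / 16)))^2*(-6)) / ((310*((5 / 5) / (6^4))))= -78592094208 / 7595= -10347872.84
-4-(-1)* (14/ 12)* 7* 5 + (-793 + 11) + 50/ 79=-352909/ 474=-744.53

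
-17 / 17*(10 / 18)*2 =-10 / 9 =-1.11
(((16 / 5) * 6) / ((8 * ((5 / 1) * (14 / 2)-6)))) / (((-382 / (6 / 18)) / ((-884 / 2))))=884 / 27695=0.03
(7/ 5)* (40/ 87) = 56/ 87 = 0.64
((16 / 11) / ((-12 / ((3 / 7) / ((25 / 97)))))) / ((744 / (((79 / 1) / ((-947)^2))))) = -7663 / 321102462450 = -0.00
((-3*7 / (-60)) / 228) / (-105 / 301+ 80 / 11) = 3311 / 14934000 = 0.00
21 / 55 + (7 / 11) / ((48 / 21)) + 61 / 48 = 1.93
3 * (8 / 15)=8 / 5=1.60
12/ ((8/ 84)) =126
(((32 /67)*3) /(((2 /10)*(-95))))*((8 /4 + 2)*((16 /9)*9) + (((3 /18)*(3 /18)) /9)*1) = -4.83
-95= -95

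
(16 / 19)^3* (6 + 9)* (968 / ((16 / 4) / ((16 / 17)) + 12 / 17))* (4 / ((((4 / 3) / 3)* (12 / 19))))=3033169920 / 121657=24932.14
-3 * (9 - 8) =-3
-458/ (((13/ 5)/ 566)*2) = -648070/ 13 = -49851.54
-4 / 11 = -0.36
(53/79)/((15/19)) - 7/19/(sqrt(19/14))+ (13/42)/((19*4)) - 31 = -12669819/420280 - 7*sqrt(266)/361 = -30.46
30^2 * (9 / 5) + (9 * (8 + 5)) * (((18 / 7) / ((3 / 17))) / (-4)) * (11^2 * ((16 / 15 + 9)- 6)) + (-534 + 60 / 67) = -978516663 / 4690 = -208638.95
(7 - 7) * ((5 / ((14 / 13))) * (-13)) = 0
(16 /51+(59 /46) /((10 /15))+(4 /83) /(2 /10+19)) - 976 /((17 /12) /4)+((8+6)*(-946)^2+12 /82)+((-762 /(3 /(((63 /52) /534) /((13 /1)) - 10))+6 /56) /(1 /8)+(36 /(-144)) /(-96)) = 224979138651829958553 /17931781049728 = 12546391.13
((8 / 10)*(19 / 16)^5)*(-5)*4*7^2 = -121328851 / 65536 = -1851.33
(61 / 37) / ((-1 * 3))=-61 / 111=-0.55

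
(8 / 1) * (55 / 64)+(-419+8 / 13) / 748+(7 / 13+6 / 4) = 162471 / 19448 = 8.35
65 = 65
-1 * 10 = -10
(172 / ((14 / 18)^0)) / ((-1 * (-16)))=43 / 4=10.75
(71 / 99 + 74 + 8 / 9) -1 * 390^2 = -5016805 / 33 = -152024.39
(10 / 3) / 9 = 10 / 27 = 0.37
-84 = -84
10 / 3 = 3.33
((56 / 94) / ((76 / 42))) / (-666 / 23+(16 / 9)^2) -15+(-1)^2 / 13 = -4166392211 / 278952661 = -14.94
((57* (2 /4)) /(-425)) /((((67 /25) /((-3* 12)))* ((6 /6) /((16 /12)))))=1368 /1139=1.20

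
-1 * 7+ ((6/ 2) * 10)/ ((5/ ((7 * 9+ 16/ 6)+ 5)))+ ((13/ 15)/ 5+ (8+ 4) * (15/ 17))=545396/ 1275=427.76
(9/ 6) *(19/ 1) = 57/ 2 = 28.50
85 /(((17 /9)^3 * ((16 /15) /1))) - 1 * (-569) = 2685731 /4624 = 580.82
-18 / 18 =-1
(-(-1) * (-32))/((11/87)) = -2784/11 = -253.09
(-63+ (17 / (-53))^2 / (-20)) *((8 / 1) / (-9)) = 7079258 / 126405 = 56.00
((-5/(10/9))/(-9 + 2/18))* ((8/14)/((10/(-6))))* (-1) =243/1400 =0.17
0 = 0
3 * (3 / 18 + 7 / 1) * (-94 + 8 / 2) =-1935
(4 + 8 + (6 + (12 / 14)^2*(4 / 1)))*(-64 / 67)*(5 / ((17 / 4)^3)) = -21012480 / 16129379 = -1.30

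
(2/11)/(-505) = -2/5555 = -0.00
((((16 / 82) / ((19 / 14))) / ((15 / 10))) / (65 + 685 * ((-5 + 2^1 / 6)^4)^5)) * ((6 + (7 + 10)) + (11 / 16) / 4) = 0.00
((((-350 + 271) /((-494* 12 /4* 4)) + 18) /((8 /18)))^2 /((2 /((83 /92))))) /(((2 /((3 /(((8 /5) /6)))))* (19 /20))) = 1916493522633675 /436812726272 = 4387.45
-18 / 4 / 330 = -3 / 220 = -0.01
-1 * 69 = -69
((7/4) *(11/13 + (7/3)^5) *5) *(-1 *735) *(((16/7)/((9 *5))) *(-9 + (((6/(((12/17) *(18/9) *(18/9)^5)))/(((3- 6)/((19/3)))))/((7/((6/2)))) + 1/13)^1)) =611532006295/2956824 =206820.56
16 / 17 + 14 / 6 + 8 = 575 / 51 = 11.27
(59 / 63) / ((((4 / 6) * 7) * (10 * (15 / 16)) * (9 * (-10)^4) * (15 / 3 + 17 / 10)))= 59 / 1662018750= 0.00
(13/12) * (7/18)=91/216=0.42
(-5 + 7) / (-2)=-1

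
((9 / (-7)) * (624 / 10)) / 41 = -1.96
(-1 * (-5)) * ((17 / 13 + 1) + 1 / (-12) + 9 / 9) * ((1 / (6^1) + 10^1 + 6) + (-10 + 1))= 108145 / 936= 115.54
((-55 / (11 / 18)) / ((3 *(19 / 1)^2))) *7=-210 / 361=-0.58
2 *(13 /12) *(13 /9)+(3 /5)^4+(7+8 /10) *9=2479249 /33750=73.46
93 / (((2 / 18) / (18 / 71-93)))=-5511645 / 71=-77628.80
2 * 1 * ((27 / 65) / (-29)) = -54 / 1885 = -0.03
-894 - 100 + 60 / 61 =-60574 / 61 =-993.02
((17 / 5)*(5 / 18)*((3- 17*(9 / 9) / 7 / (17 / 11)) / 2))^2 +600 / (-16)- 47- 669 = -11955341 / 15876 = -753.04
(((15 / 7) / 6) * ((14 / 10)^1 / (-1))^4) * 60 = 2058 / 25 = 82.32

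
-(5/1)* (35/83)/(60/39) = -455/332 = -1.37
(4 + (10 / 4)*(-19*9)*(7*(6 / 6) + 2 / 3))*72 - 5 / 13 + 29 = -3063624 / 13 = -235663.38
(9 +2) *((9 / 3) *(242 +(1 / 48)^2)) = 6133259 / 768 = 7986.01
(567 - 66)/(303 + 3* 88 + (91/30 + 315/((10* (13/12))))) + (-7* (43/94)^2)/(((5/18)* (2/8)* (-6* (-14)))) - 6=-27948276711/5161394770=-5.41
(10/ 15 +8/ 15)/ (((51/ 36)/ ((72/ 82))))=2592/ 3485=0.74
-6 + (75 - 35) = 34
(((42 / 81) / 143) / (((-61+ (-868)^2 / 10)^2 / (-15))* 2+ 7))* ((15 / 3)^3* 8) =-1750000 / 364690055738151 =-0.00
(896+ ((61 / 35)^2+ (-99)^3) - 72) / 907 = -1187603154 / 1111075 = -1068.88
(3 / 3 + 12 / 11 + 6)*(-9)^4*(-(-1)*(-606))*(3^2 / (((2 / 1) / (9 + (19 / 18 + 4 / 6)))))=-34147583991 / 22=-1552162908.68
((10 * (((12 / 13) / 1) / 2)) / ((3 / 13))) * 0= 0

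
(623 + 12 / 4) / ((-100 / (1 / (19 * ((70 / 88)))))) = -6886 / 16625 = -0.41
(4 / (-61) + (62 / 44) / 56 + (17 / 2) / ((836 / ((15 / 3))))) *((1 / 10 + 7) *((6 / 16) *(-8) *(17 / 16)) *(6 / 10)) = -161717481 / 1142310400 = -0.14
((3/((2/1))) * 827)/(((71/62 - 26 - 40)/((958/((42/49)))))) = -85960861/4021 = -21377.98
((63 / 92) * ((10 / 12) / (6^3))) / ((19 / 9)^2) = 315 / 531392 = 0.00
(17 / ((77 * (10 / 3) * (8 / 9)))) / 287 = 459 / 1767920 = 0.00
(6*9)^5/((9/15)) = 765275040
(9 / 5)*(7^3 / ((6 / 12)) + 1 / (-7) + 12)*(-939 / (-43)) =8256627 / 301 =27430.65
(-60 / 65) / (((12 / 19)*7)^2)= -361 / 7644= -0.05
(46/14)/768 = 23/5376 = 0.00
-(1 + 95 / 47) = -142 / 47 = -3.02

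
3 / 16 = 0.19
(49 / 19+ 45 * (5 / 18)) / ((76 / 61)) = 34953 / 2888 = 12.10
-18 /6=-3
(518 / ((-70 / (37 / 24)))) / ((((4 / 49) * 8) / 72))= -201243 / 160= -1257.77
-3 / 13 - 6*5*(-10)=3897 / 13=299.77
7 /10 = 0.70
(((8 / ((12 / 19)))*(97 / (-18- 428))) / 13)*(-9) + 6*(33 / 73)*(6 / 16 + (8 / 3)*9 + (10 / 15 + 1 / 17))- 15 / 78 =1004404273 / 14390636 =69.80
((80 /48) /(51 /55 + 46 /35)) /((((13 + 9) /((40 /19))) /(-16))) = -56000 /49191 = -1.14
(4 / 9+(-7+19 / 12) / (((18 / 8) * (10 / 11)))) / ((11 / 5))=-595 / 594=-1.00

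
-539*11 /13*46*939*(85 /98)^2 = -18880637325 /1274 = -14819966.50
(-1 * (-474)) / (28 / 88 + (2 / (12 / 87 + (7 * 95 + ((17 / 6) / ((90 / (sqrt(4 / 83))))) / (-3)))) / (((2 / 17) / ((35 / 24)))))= 944142571999471655712 / 708016874848646153-37637547334200 * sqrt(83) / 708016874848646153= 1333.50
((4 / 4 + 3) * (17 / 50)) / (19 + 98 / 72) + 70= 1283974 / 18325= 70.07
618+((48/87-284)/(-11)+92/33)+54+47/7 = 4738003/6699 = 707.27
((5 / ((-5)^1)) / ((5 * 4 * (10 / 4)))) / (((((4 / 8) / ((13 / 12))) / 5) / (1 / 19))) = -13 / 1140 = -0.01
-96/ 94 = -48/ 47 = -1.02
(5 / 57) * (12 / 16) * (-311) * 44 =-900.26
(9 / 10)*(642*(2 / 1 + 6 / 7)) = 11556 / 7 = 1650.86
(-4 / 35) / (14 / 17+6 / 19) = -323 / 3220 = -0.10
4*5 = 20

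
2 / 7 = 0.29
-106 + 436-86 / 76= 12497 / 38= 328.87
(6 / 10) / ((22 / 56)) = 84 / 55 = 1.53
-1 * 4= -4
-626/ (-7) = 626/ 7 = 89.43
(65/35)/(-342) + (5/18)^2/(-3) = -4027/129276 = -0.03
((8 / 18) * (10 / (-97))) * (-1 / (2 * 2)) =10 / 873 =0.01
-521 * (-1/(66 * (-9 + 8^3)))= 521/33198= 0.02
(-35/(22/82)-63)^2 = 4528384/121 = 37424.66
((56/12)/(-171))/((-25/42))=196/4275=0.05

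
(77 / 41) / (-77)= -0.02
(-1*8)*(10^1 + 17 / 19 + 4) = -2264 / 19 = -119.16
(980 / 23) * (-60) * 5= -294000 / 23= -12782.61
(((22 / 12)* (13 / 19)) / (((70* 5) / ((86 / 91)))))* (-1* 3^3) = -4257 / 46550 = -0.09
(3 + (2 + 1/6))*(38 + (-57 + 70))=527/2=263.50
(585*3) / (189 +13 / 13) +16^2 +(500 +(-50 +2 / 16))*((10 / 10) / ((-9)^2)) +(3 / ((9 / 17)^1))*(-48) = -14849 / 12312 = -1.21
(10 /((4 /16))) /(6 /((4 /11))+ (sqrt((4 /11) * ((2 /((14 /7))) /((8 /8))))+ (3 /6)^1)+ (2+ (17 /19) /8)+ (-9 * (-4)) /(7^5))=10977450006146624 /5240349067123631 - 104420930446336 * sqrt(11) /5240349067123631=2.03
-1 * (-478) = 478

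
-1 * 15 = -15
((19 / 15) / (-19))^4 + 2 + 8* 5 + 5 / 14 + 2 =31438139 / 708750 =44.36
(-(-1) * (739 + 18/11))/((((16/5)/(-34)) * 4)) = -692495/352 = -1967.32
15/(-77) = -15/77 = -0.19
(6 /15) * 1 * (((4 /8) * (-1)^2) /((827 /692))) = 692 /4135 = 0.17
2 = 2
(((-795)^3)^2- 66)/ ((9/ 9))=252465925985015559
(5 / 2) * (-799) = -3995 / 2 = -1997.50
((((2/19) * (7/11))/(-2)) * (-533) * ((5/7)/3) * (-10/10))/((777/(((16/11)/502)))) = -21320/1345101219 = -0.00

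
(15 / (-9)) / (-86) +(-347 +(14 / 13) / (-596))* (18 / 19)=-3121245755 / 9495174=-328.72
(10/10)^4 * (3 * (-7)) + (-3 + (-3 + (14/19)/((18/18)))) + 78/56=-13231/532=-24.87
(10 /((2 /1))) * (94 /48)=9.79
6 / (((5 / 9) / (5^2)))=270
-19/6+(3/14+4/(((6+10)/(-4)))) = -83/21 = -3.95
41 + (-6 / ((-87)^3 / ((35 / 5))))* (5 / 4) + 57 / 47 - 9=685283767 / 20633094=33.21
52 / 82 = 26 / 41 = 0.63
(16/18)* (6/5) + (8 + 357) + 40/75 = 1833/5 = 366.60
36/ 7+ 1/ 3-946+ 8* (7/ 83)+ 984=76955/ 1743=44.15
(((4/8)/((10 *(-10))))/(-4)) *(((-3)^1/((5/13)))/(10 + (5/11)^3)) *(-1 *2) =51909/26870000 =0.00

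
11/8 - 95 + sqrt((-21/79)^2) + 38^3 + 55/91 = 3150463951/57512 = 54779.25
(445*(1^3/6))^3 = 88121125/216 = 407968.17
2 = 2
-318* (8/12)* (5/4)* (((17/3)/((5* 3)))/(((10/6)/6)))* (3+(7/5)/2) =-33337/25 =-1333.48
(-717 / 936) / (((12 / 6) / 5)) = -1195 / 624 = -1.92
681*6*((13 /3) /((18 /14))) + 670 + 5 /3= 14443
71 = 71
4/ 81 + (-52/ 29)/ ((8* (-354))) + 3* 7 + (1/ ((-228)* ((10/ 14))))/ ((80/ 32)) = 5542304467/ 263322900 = 21.05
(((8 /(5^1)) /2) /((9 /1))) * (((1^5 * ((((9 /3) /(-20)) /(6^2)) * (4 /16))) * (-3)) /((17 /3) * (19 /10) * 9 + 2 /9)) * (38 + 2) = 1 /8741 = 0.00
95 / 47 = 2.02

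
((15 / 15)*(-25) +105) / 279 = 80 / 279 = 0.29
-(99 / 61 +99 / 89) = -14850 / 5429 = -2.74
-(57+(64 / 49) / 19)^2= -2822903161 / 866761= -3256.84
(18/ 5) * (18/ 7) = 324/ 35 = 9.26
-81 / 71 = -1.14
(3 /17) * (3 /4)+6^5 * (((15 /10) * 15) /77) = 11897973 /5236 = 2272.34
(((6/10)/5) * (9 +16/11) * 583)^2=13373649/25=534945.96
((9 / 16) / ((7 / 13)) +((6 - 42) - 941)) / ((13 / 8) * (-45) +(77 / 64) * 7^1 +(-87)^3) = 437228 / 295038331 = 0.00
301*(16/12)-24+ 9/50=377.51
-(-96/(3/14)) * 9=4032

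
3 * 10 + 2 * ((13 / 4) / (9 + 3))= 733 / 24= 30.54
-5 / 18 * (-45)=25 / 2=12.50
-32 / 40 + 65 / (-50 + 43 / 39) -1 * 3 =-48908 / 9535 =-5.13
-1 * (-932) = 932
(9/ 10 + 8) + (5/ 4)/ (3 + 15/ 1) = 3229/ 360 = 8.97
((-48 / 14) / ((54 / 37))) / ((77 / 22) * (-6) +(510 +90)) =-148 / 36477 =-0.00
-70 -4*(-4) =-54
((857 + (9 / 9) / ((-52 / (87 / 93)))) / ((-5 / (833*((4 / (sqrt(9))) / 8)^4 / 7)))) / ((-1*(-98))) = -57987 / 361088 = -0.16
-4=-4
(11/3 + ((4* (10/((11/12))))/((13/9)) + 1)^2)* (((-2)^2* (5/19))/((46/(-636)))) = -127157697520/8936213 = -14229.48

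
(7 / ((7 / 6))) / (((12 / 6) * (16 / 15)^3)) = 10125 / 4096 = 2.47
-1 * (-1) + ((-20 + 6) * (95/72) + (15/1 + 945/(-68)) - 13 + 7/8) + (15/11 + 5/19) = -6873133/255816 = -26.87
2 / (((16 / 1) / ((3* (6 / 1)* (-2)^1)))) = -9 / 2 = -4.50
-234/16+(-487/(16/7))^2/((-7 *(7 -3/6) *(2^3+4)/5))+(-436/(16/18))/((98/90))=-861798083/978432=-880.80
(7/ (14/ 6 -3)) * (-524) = 5502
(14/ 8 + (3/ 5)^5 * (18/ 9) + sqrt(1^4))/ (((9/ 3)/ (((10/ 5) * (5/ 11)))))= 36319/ 41250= 0.88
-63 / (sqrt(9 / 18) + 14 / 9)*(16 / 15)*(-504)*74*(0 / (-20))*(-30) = 0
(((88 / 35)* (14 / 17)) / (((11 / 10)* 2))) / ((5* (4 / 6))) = 24 / 85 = 0.28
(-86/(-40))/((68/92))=989/340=2.91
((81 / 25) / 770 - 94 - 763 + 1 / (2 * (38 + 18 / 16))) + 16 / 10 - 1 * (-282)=-3454775997 / 6025250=-573.38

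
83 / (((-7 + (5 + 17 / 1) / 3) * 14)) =249 / 14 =17.79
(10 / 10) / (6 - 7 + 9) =1 / 8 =0.12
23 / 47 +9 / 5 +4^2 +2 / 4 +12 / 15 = 9207 / 470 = 19.59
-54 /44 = -27 /22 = -1.23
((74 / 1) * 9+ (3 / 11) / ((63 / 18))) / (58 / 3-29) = -153864 / 2233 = -68.90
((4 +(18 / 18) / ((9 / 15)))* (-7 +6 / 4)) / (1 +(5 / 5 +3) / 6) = -187 / 10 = -18.70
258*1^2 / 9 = 86 / 3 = 28.67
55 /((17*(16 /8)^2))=55 /68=0.81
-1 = -1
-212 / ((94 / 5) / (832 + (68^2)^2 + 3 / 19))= -215318836150 / 893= -241118517.53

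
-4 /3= -1.33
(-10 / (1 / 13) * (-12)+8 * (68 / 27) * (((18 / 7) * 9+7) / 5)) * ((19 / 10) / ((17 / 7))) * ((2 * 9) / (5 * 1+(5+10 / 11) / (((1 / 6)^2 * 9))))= 332097656 / 401625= 826.88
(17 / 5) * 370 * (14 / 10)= 8806 / 5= 1761.20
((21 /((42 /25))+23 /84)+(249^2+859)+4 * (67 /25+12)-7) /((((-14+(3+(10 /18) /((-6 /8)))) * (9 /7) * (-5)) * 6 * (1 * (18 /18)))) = 132141437 /951000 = 138.95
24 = 24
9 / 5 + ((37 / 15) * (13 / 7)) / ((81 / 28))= 4111 / 1215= 3.38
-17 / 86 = -0.20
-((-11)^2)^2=-14641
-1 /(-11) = 1 /11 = 0.09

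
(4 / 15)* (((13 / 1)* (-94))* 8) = -39104 / 15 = -2606.93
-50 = -50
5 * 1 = 5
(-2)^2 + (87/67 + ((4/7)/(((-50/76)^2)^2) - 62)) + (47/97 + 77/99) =-8378891912771/159936328125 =-52.39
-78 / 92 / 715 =-3 / 2530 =-0.00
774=774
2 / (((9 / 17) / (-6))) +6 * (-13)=-302 / 3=-100.67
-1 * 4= -4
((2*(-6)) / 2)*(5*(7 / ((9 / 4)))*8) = -746.67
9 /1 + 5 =14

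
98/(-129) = -98/129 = -0.76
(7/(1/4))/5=28/5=5.60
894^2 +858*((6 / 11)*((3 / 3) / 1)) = 799704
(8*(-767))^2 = 37650496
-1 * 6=-6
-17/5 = -3.40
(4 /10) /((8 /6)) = 3 /10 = 0.30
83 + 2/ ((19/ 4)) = 1585/ 19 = 83.42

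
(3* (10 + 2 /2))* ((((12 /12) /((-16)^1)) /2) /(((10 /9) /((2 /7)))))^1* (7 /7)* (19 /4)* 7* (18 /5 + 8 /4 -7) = 39501 /3200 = 12.34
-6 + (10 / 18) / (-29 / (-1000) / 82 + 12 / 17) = -46192622 / 8860437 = -5.21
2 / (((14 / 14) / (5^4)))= 1250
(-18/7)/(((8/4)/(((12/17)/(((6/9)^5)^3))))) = -387420489/974848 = -397.42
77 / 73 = 1.05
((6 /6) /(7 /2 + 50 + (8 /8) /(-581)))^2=0.00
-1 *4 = -4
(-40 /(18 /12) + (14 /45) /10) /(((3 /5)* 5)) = -5993 /675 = -8.88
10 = 10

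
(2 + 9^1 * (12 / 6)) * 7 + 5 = 145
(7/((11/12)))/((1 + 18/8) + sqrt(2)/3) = 39312/16379-4032 * sqrt(2)/16379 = 2.05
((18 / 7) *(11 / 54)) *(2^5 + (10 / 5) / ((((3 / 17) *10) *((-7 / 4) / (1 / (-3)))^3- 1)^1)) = 16239520 / 968597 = 16.77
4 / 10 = 2 / 5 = 0.40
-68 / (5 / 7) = -95.20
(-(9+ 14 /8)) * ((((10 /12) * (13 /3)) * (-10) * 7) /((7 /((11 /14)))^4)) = 204607975 /474360768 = 0.43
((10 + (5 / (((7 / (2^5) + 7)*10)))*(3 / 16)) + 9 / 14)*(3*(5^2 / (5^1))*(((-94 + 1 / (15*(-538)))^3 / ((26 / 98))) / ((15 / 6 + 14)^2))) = -1671441761075973647089 / 909372908772900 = -1838015.79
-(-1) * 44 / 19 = 44 / 19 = 2.32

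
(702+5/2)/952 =1409/1904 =0.74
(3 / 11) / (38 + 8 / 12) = 9 / 1276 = 0.01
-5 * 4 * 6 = -120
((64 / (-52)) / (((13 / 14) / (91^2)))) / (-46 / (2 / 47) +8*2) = 10976 / 1065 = 10.31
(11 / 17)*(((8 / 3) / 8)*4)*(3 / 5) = 44 / 85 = 0.52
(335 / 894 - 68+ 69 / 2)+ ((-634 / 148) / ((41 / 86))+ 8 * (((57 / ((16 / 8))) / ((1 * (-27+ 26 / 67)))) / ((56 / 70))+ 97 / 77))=-3979178327309 / 93096889809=-42.74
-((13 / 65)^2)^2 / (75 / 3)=-1 / 15625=-0.00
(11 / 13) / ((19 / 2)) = 0.09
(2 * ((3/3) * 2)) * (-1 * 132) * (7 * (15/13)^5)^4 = -421552106391041564941406250000/19004963774880799438801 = -22181158.11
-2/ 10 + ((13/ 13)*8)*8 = 319/ 5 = 63.80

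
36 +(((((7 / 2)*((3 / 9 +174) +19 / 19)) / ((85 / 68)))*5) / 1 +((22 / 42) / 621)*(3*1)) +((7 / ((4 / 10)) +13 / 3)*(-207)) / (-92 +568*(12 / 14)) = 59576271061 / 24030216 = 2479.22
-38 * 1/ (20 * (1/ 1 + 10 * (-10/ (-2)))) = -19/ 510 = -0.04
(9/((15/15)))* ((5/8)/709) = 45/5672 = 0.01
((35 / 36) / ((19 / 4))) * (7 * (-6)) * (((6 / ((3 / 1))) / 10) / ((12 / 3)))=-0.43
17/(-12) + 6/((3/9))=199/12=16.58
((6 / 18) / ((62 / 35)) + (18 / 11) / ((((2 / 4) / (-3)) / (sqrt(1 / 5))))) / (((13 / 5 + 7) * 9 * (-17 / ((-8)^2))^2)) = 22400 / 725679 - 1024 * sqrt(5) / 3179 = -0.69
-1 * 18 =-18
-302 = -302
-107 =-107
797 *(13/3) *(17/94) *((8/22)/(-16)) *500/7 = -22017125/21714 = -1013.96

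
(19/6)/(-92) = -19/552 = -0.03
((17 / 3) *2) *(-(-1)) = 34 / 3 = 11.33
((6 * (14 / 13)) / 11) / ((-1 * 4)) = -21 / 143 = -0.15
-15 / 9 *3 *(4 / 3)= -6.67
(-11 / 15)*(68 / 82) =-374 / 615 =-0.61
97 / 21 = 4.62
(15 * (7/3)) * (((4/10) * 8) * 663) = 74256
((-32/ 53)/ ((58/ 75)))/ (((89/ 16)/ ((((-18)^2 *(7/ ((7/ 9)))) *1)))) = -55987200/ 136793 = -409.28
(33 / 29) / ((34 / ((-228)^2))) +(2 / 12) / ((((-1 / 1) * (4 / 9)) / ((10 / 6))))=6859423 / 3944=1739.20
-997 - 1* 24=-1021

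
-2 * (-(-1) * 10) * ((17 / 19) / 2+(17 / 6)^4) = -7989575 / 6156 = -1297.85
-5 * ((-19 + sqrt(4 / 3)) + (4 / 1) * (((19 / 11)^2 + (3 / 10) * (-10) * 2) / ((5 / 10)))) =26095 / 121 - 10 * sqrt(3) / 3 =209.89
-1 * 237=-237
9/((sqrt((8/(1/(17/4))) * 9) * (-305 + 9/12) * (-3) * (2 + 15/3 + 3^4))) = sqrt(34)/910316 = 0.00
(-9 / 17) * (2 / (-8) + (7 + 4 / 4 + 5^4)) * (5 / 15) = -7593 / 68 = -111.66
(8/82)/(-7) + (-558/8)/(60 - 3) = -26995/21812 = -1.24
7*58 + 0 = 406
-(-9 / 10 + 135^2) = -182241 / 10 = -18224.10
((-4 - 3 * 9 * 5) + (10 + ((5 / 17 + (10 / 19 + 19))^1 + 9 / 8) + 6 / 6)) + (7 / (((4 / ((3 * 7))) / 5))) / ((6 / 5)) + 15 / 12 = 30569 / 646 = 47.32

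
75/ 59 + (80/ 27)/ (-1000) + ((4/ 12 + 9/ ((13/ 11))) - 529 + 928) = 211344116/ 517725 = 408.22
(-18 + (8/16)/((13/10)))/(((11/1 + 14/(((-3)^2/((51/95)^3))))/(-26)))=392677750/9637471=40.74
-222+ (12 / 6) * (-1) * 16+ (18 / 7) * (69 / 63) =-12308 / 49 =-251.18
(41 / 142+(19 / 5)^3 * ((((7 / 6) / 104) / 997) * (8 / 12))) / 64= 2394713423 / 530053056000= 0.00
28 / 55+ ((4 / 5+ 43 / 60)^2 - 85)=-3254749 / 39600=-82.19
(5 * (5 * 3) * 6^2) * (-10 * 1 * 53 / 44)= -357750 / 11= -32522.73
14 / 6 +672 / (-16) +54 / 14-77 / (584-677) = -7591 / 217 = -34.98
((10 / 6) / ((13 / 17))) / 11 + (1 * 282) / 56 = 62869 / 12012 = 5.23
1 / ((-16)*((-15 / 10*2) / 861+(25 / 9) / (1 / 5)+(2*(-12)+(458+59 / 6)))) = -0.00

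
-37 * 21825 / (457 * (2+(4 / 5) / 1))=-4037625 / 6398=-631.08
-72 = -72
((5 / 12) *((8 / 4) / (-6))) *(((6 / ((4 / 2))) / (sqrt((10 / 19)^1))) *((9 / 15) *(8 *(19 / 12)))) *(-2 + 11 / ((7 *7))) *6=1653 *sqrt(190) / 490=46.50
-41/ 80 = -0.51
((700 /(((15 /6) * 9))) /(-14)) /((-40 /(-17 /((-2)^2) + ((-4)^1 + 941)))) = 3731 /72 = 51.82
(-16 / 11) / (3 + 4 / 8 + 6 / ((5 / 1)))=-160 / 517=-0.31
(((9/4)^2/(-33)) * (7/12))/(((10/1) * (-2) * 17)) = 63/239360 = 0.00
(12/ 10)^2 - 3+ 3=1.44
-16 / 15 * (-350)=1120 / 3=373.33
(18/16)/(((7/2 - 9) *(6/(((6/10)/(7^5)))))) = -9/7395080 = -0.00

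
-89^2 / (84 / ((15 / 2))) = -39605 / 56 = -707.23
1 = 1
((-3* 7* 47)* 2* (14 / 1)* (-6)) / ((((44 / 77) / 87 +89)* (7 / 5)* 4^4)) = 1803249 / 346912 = 5.20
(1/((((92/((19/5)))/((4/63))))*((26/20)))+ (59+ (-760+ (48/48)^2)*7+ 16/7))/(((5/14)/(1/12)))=-49463252/40365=-1225.40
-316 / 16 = -79 / 4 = -19.75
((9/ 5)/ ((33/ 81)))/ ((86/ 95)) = 4617/ 946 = 4.88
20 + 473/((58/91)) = 44203/58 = 762.12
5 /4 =1.25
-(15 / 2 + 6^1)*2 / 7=-27 / 7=-3.86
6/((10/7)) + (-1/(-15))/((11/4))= 697/165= 4.22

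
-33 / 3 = -11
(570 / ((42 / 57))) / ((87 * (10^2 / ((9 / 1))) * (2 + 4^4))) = 1083 / 349160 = 0.00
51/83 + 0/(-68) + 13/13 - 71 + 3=-5510/83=-66.39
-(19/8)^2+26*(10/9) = 13391/576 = 23.25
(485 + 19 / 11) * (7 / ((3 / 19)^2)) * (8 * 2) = 216472928 / 99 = 2186595.23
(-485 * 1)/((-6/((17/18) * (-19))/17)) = -2663135/108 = -24658.66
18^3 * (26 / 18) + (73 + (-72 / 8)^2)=8578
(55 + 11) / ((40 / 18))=297 / 10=29.70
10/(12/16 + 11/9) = 360/71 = 5.07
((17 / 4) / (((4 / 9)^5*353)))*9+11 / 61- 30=-2078965955 / 88199168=-23.57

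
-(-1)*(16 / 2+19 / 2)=35 / 2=17.50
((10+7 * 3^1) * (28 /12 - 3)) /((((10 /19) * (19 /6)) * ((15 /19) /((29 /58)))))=-589 /75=-7.85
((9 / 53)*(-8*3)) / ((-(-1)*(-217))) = 216 / 11501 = 0.02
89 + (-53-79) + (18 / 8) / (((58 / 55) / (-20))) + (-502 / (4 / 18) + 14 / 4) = -67894 / 29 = -2341.17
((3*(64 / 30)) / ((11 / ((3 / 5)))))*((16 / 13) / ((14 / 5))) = 768 / 5005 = 0.15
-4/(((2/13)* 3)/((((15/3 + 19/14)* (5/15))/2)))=-1157/126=-9.18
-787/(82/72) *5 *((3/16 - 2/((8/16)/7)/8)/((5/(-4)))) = -375399/41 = -9156.07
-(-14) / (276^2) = 7 / 38088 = 0.00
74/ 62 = 37/ 31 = 1.19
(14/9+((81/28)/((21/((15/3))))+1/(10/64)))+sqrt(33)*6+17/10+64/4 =232357/8820+6*sqrt(33) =60.81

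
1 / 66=0.02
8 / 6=4 / 3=1.33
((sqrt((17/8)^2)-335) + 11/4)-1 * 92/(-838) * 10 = -1102899/3352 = -329.03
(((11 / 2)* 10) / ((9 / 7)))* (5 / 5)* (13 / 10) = 1001 / 18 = 55.61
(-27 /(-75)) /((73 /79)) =711 /1825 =0.39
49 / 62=0.79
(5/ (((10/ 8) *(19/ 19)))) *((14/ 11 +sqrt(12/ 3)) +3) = 276/ 11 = 25.09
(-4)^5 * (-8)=8192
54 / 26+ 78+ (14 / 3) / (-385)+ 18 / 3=184609 / 2145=86.06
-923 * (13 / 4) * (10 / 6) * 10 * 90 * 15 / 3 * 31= -697441875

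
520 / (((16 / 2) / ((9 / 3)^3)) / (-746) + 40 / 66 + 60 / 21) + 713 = 579464009 / 671323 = 863.17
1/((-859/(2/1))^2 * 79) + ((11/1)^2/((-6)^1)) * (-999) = 2348783691515/116585198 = 20146.50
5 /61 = 0.08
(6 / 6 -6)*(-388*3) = 5820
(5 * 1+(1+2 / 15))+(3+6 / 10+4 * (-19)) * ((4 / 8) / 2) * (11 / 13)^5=-1.72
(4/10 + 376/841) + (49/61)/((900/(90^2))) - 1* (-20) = 7201787/256505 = 28.08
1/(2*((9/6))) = 1/3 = 0.33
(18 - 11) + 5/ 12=89/ 12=7.42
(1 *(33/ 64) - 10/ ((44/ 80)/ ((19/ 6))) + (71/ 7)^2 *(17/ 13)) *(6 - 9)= -104226557/ 448448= -232.42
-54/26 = -27/13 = -2.08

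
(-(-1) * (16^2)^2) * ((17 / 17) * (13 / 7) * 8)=6815744 / 7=973677.71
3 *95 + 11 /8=2291 /8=286.38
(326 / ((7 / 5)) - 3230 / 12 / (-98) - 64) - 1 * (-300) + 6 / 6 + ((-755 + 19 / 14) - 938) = -716795 / 588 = -1219.04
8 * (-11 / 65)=-88 / 65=-1.35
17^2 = 289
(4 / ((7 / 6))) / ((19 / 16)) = 2.89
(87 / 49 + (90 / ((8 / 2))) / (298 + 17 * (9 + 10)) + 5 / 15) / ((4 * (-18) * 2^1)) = -4835 / 324576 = -0.01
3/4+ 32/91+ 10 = 4041/364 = 11.10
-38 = -38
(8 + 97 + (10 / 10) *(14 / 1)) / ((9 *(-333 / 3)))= -119 / 999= -0.12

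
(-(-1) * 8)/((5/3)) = 24/5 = 4.80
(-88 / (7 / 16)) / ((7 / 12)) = -16896 / 49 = -344.82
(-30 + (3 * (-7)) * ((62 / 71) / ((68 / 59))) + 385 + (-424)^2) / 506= 355.96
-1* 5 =-5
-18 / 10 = -9 / 5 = -1.80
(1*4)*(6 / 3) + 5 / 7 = 61 / 7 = 8.71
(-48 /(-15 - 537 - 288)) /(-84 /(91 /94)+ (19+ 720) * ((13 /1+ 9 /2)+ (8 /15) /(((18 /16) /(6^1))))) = 468 /122422279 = 0.00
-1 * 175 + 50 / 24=-2075 / 12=-172.92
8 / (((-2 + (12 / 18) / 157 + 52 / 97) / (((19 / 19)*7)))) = -319809 / 8336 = -38.36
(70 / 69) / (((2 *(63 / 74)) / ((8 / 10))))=296 / 621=0.48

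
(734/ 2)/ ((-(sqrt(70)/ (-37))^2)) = -502423/ 70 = -7177.47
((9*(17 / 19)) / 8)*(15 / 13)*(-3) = -6885 / 1976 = -3.48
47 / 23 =2.04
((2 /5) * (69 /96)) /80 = 0.00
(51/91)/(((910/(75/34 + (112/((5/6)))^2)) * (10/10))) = 46067193/4140500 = 11.13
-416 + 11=-405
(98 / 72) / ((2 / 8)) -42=-329 / 9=-36.56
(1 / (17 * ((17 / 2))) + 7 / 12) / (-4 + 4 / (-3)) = -2047 / 18496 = -0.11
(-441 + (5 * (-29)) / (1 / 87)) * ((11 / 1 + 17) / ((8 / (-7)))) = 319872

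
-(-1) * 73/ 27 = 73/ 27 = 2.70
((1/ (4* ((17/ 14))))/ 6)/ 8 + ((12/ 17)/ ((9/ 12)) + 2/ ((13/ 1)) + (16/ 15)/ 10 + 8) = 1627617/ 176800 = 9.21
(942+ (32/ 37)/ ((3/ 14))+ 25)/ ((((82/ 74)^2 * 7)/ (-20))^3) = -12233.15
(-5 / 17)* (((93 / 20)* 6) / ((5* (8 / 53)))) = -14787 / 1360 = -10.87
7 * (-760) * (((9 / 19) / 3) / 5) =-168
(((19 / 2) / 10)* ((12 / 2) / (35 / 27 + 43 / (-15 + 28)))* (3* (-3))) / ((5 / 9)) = -1620567 / 80800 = -20.06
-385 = -385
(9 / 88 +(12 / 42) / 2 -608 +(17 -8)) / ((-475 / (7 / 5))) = 368833 / 209000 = 1.76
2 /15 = 0.13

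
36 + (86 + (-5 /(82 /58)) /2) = 9859 /82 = 120.23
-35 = -35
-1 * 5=-5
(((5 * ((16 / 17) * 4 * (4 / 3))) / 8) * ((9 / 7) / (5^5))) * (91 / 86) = 624 / 456875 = 0.00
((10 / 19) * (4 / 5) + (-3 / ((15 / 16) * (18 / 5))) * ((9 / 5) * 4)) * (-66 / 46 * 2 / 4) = 9372 / 2185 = 4.29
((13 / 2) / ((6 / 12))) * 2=26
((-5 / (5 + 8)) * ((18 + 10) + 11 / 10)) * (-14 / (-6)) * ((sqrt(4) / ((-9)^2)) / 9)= -679 / 9477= -0.07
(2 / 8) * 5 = 5 / 4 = 1.25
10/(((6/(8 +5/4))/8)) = 370/3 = 123.33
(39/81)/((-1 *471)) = -13/12717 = -0.00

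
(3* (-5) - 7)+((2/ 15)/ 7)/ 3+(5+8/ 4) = -4723/ 315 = -14.99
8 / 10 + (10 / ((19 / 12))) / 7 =1132 / 665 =1.70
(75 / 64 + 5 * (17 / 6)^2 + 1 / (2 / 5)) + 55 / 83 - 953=-43434839 / 47808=-908.53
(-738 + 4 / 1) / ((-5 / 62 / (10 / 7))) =91016 / 7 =13002.29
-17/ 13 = -1.31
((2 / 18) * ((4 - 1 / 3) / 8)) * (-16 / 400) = -11 / 5400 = -0.00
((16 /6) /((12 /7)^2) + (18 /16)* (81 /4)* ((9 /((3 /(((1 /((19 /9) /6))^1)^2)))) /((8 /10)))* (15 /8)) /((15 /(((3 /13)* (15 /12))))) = 3230768267 /129752064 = 24.90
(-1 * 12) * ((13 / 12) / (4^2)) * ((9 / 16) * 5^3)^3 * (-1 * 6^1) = 55529296875 / 32768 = 1694619.66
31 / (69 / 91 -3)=-2821 / 204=-13.83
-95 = -95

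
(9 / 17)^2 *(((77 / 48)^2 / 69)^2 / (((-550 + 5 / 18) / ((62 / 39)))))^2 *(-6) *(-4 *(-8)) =-1187542576177321441 / 1363934977247802588187852800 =-0.00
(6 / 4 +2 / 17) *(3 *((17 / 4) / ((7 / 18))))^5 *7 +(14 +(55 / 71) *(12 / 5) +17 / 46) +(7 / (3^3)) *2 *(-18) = 322912340349378167 / 752799936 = 428948416.32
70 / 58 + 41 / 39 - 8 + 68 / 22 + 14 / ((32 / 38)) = 1390813 / 99528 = 13.97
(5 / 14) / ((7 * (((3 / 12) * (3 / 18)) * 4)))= 15 / 49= 0.31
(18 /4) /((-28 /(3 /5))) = -27 /280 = -0.10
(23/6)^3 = 12167/216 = 56.33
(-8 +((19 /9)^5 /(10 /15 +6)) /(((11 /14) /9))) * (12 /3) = 30816266 /120285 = 256.19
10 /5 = 2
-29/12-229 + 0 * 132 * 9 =-2777/12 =-231.42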